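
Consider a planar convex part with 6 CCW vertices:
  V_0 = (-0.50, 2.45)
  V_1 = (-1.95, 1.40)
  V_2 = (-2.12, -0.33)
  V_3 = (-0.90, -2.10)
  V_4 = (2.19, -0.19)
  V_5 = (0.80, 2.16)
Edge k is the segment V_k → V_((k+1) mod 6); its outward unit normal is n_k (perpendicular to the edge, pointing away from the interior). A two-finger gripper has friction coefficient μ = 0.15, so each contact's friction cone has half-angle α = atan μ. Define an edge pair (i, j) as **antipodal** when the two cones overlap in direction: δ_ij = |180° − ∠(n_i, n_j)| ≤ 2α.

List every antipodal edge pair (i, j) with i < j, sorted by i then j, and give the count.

α = atan 0.15 = 8.53°;  2α = 17.06°
n_0 = (-0.5865, +0.8099)
n_1 = (-0.9952, +0.0978)
n_2 = (-0.8234, -0.5675)
n_3 = (+0.5258, -0.8506)
n_4 = (+0.8607, +0.5091)
n_5 = (+0.2177, +0.9760)
  (0,1): δ = 131.52°  ·
  (0,2): δ = 91.33°  ·
  (0,3): δ = 4.19°  ✓
  (0,4): δ = 84.69°  ·
  (0,5): δ = 131.51°  ·
  (1,2): δ = 139.81°  ·
  (1,3): δ = 52.67°  ·
  (1,4): δ = 36.22°  ·
  (1,5): δ = 83.04°  ·
  (2,3): δ = 92.86°  ·
  (2,4): δ = 3.97°  ✓
  (2,5): δ = 42.85°  ·
  (3,4): δ = 91.12°  ·
  (3,5): δ = 44.30°  ·
  (4,5): δ = 133.18°  ·
antipodal pairs: 2

count = 2; pairs: (0,3), (2,4)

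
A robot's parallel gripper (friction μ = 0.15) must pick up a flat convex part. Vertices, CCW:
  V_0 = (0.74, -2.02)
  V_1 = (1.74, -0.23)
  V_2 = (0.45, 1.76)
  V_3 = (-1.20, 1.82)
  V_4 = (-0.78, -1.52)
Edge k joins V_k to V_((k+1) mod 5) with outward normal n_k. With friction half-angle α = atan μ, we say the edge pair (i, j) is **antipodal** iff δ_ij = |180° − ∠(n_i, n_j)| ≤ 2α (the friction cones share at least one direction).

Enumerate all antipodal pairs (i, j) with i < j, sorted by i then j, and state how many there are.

count = 1; pairs: (2,4)

α = atan 0.15 = 8.53°;  2α = 17.06°
n_0 = (+0.8730, -0.4877)
n_1 = (+0.8391, +0.5440)
n_2 = (+0.0363, +0.9993)
n_3 = (-0.9922, -0.1248)
n_4 = (-0.3125, -0.9499)
  (0,1): δ = 117.86°  ·
  (0,2): δ = 62.89°  ·
  (0,3): δ = 36.36°  ·
  (0,4): δ = 100.98°  ·
  (1,2): δ = 125.04°  ·
  (1,3): δ = 25.79°  ·
  (1,4): δ = 38.84°  ·
  (2,3): δ = 80.75°  ·
  (2,4): δ = 16.13°  ✓
  (3,4): δ = 115.38°  ·
antipodal pairs: 1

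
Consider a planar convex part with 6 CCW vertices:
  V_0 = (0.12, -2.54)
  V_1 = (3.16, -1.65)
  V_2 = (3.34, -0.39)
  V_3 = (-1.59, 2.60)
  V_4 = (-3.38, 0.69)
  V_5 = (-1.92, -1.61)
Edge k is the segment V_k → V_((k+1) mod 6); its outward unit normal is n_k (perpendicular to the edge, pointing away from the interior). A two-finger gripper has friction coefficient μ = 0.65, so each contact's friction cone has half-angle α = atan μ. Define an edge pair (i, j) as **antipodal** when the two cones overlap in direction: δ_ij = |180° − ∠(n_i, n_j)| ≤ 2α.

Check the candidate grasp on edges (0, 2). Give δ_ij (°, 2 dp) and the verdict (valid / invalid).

α = atan 0.65 = 33.02°;  2α = 66.05°
edge 0: e_0 = (+3.04, +0.89);  n_0 = (+0.2810, -0.9597)
edge 2: e_2 = (-4.93, +2.99);  n_2 = (+0.5186, +0.8550)
∠(n_0, n_2) = 132.45°
δ = |180° − 132.45°| = 47.55°
47.55° ≤ 2α = 66.05°  →  valid

δ = 47.55°, valid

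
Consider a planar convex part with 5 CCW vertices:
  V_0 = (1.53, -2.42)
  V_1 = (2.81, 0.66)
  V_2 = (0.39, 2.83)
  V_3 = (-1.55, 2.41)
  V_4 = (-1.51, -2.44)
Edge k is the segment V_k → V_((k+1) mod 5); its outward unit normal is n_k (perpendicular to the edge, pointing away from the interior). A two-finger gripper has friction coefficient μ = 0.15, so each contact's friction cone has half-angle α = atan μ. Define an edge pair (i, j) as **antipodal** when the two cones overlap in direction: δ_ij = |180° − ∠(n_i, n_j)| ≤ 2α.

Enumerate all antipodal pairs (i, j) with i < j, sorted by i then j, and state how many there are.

α = atan 0.15 = 8.53°;  2α = 17.06°
n_0 = (+0.9234, -0.3838)
n_1 = (+0.6676, +0.7445)
n_2 = (-0.2116, +0.9774)
n_3 = (-1.0000, -0.0082)
n_4 = (+0.0066, -1.0000)
  (0,1): δ = 109.32°  ·
  (0,2): δ = 55.22°  ·
  (0,3): δ = 23.04°  ·
  (0,4): δ = 112.94°  ·
  (1,2): δ = 125.90°  ·
  (1,3): δ = 47.65°  ·
  (1,4): δ = 42.26°  ·
  (2,3): δ = 101.74°  ·
  (2,4): δ = 11.84°  ✓
  (3,4): δ = 90.10°  ·
antipodal pairs: 1

count = 1; pairs: (2,4)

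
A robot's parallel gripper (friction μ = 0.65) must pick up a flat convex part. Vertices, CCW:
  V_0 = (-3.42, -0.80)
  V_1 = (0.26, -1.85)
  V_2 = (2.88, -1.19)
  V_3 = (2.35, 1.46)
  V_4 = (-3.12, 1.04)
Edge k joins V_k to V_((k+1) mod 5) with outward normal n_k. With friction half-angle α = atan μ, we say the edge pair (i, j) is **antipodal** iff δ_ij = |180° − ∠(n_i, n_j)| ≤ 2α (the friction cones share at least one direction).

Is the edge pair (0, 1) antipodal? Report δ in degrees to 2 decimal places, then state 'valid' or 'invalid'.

δ = 149.94°, invalid

α = atan 0.65 = 33.02°;  2α = 66.05°
edge 0: e_0 = (+3.68, -1.05);  n_0 = (-0.2744, -0.9616)
edge 1: e_1 = (+2.62, +0.66);  n_1 = (+0.2443, -0.9697)
∠(n_0, n_1) = 30.06°
δ = |180° − 30.06°| = 149.94°
149.94° > 2α = 66.05°  →  invalid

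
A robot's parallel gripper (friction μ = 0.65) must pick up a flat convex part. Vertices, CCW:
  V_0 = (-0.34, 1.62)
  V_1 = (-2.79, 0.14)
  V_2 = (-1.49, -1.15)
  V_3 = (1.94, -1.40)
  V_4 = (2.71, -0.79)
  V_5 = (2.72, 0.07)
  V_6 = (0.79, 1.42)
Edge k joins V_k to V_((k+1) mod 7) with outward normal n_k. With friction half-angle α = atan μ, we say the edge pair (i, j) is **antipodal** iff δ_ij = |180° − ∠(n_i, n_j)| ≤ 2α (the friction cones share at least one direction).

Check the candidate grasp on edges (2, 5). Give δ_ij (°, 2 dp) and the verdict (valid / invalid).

α = atan 0.65 = 33.02°;  2α = 66.05°
edge 2: e_2 = (+3.43, -0.25);  n_2 = (-0.0727, -0.9974)
edge 5: e_5 = (-1.93, +1.35);  n_5 = (+0.5732, +0.8194)
∠(n_2, n_5) = 149.20°
δ = |180° − 149.20°| = 30.80°
30.80° ≤ 2α = 66.05°  →  valid

δ = 30.80°, valid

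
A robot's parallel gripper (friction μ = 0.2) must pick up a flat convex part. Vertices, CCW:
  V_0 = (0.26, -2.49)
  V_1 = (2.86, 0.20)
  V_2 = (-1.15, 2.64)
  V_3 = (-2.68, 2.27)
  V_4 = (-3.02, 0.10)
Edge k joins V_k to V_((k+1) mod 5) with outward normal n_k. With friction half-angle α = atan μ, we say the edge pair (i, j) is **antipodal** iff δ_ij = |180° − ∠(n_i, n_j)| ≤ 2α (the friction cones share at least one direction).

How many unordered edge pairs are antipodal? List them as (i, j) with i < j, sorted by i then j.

α = atan 0.2 = 11.31°;  2α = 22.62°
n_0 = (+0.7190, -0.6950)
n_1 = (+0.5198, +0.8543)
n_2 = (-0.2351, +0.9720)
n_3 = (-0.9879, +0.1548)
n_4 = (-0.6197, -0.7848)
  (0,1): δ = 77.29°  ·
  (0,2): δ = 32.38°  ·
  (0,3): δ = 35.12°  ·
  (0,4): δ = 95.73°  ·
  (1,2): δ = 135.09°  ·
  (1,3): δ = 67.59°  ·
  (1,4): δ = 6.98°  ✓
  (2,3): δ = 112.50°  ·
  (2,4): δ = 51.89°  ·
  (3,4): δ = 119.39°  ·
antipodal pairs: 1

count = 1; pairs: (1,4)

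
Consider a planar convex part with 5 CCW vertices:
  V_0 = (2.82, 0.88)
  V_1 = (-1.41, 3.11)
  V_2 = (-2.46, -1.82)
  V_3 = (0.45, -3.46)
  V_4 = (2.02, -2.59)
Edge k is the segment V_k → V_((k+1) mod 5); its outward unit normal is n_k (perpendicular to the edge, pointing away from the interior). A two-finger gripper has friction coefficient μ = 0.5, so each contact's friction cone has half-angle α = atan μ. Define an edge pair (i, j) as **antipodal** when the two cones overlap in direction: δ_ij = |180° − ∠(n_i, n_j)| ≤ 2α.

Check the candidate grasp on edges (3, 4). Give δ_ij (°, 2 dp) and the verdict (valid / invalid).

δ = 131.98°, invalid

α = atan 0.5 = 26.57°;  2α = 53.13°
edge 3: e_3 = (+1.57, +0.87);  n_3 = (+0.4847, -0.8747)
edge 4: e_4 = (+0.80, +3.47);  n_4 = (+0.9744, -0.2247)
∠(n_3, n_4) = 48.02°
δ = |180° − 48.02°| = 131.98°
131.98° > 2α = 53.13°  →  invalid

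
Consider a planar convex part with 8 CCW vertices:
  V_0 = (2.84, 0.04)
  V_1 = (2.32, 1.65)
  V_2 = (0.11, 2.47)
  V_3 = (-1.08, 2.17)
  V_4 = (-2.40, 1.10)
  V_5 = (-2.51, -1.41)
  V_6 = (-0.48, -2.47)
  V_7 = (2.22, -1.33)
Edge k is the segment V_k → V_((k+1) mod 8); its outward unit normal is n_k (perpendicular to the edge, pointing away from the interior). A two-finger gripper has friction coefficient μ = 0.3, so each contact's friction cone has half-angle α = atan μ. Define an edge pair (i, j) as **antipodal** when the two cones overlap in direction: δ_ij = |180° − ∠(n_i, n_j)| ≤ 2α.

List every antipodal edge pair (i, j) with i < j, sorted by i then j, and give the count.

α = atan 0.3 = 16.70°;  2α = 33.40°
n_0 = (+0.9516, +0.3073)
n_1 = (+0.3479, +0.9375)
n_2 = (-0.2445, +0.9697)
n_3 = (-0.6297, +0.7768)
n_4 = (-0.9990, +0.0438)
n_5 = (-0.4629, -0.8864)
n_6 = (+0.3890, -0.9212)
n_7 = (+0.9110, -0.4123)
  (0,1): δ = 128.26°  ·
  (0,2): δ = 93.75°  ·
  (0,3): δ = 68.87°  ·
  (0,4): δ = 20.41°  ✓
  (0,5): δ = 44.53°  ·
  (0,6): δ = 94.99°  ·
  (0,7): δ = 137.75°  ·
  (1,2): δ = 145.49°  ·
  (1,3): δ = 120.61°  ·
  (1,4): δ = 72.15°  ·
  (1,5): δ = 7.22°  ✓
  (1,6): δ = 43.25°  ·
  (1,7): δ = 86.01°  ·
  (2,3): δ = 155.12°  ·
  (2,4): δ = 106.66°  ·
  (2,5): δ = 41.72°  ·
  (2,6): δ = 8.74°  ✓
  (2,7): δ = 51.50°  ·
  (3,4): δ = 131.54°  ·
  (3,5): δ = 66.60°  ·
  (3,6): δ = 16.14°  ✓
  (3,7): δ = 26.62°  ✓
  (4,5): δ = 115.06°  ·
  (4,6): δ = 64.60°  ·
  (4,7): δ = 21.84°  ✓
  (5,6): δ = 129.54°  ·
  (5,7): δ = 86.78°  ·
  (6,7): δ = 137.24°  ·
antipodal pairs: 6

count = 6; pairs: (0,4), (1,5), (2,6), (3,6), (3,7), (4,7)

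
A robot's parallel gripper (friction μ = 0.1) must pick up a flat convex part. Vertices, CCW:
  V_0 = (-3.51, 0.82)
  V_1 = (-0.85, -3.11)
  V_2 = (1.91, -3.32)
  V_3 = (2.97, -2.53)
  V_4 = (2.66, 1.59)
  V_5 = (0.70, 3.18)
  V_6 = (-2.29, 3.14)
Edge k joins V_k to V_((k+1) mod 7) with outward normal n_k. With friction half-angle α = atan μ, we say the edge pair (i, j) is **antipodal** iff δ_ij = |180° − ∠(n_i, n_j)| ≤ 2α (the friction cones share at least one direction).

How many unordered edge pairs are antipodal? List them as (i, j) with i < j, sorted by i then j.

α = atan 0.1 = 5.71°;  2α = 11.42°
n_0 = (-0.8281, -0.5605)
n_1 = (-0.0759, -0.9971)
n_2 = (+0.5976, -0.8018)
n_3 = (+0.9972, +0.0750)
n_4 = (+0.6300, +0.7766)
n_5 = (-0.0134, +0.9999)
n_6 = (-0.8851, +0.4654)
  (0,1): δ = 128.44°  ·
  (0,2): δ = 87.40°  ·
  (0,3): δ = 29.79°  ·
  (0,4): δ = 16.86°  ·
  (0,5): δ = 56.67°  ·
  (0,6): δ = 118.17°  ·
  (1,2): δ = 138.95°  ·
  (1,3): δ = 81.35°  ·
  (1,4): δ = 34.70°  ·
  (1,5): δ = 5.12°  ✓
  (1,6): δ = 66.61°  ·
  (2,3): δ = 122.39°  ·
  (2,4): δ = 75.75°  ·
  (2,5): δ = 35.93°  ·
  (2,6): δ = 25.57°  ·
  (3,4): δ = 133.35°  ·
  (3,5): δ = 93.54°  ·
  (3,6): δ = 32.04°  ·
  (4,5): δ = 140.18°  ·
  (4,6): δ = 78.69°  ·
  (5,6): δ = 118.50°  ·
antipodal pairs: 1

count = 1; pairs: (1,5)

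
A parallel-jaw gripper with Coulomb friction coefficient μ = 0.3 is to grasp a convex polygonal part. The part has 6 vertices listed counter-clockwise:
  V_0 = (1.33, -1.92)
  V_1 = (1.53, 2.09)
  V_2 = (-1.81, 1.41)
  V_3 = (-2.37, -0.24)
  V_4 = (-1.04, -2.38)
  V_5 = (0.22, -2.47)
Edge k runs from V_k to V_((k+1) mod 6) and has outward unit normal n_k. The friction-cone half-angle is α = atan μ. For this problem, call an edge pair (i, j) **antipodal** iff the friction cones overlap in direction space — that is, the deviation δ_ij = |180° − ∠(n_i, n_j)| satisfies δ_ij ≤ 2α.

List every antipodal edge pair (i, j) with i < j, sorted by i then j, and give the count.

count = 3; pairs: (0,2), (1,4), (1,5)

α = atan 0.3 = 16.70°;  2α = 33.40°
n_0 = (+0.9988, -0.0498)
n_1 = (-0.1995, +0.9799)
n_2 = (-0.9469, +0.3214)
n_3 = (-0.8493, -0.5279)
n_4 = (-0.0712, -0.9975)
n_5 = (+0.4440, -0.8960)
  (0,1): δ = 75.64°  ·
  (0,2): δ = 15.89°  ✓
  (0,3): δ = 34.72°  ·
  (0,4): δ = 88.77°  ·
  (0,5): δ = 119.21°  ·
  (1,2): δ = 120.25°  ·
  (1,3): δ = 69.65°  ·
  (1,4): δ = 15.59°  ✓
  (1,5): δ = 14.85°  ✓
  (2,3): δ = 129.39°  ·
  (2,4): δ = 75.34°  ·
  (2,5): δ = 44.89°  ·
  (3,4): δ = 125.95°  ·
  (3,5): δ = 95.50°  ·
  (4,5): δ = 149.56°  ·
antipodal pairs: 3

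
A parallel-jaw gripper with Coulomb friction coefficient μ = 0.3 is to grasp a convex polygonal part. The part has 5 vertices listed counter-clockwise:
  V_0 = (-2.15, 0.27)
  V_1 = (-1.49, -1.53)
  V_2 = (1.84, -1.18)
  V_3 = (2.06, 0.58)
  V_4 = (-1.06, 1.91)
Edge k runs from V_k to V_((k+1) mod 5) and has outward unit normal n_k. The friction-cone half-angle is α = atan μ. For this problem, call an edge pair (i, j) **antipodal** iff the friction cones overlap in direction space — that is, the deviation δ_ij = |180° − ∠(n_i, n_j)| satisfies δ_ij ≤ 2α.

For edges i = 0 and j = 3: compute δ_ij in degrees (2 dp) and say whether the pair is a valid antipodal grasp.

δ = 46.78°, invalid

α = atan 0.3 = 16.70°;  2α = 33.40°
edge 0: e_0 = (+0.66, -1.80);  n_0 = (-0.9389, -0.3443)
edge 3: e_3 = (-3.12, +1.33);  n_3 = (+0.3921, +0.9199)
∠(n_0, n_3) = 133.22°
δ = |180° − 133.22°| = 46.78°
46.78° > 2α = 33.40°  →  invalid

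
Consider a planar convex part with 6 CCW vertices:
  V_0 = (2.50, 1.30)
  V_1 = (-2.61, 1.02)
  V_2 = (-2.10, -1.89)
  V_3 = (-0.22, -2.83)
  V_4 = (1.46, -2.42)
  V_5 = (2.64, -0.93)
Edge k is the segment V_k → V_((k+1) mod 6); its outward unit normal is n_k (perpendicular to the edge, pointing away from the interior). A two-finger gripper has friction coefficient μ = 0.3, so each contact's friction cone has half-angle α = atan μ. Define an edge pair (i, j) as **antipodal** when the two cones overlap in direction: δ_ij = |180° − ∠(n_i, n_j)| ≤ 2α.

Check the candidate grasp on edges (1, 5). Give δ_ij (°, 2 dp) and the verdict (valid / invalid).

α = atan 0.3 = 16.70°;  2α = 33.40°
edge 1: e_1 = (+0.51, -2.91);  n_1 = (-0.9850, -0.1726)
edge 5: e_5 = (-0.14, +2.23);  n_5 = (+0.9980, +0.0627)
∠(n_1, n_5) = 173.65°
δ = |180° − 173.65°| = 6.35°
6.35° ≤ 2α = 33.40°  →  valid

δ = 6.35°, valid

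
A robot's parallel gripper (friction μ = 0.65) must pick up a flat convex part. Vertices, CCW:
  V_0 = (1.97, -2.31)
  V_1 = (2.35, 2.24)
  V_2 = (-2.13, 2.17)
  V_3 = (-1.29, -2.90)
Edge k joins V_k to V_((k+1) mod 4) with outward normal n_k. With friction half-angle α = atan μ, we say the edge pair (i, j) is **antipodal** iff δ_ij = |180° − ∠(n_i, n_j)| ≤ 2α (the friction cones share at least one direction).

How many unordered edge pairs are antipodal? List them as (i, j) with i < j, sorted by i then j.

α = atan 0.65 = 33.02°;  2α = 66.05°
n_0 = (+0.9965, -0.0832)
n_1 = (-0.0156, +0.9999)
n_2 = (-0.9866, -0.1635)
n_3 = (+0.1781, -0.9840)
  (0,1): δ = 84.33°  ·
  (0,2): δ = 14.18°  ✓
  (0,3): δ = 105.03°  ·
  (1,2): δ = 81.49°  ·
  (1,3): δ = 9.36°  ✓
  (2,3): δ = 89.15°  ·
antipodal pairs: 2

count = 2; pairs: (0,2), (1,3)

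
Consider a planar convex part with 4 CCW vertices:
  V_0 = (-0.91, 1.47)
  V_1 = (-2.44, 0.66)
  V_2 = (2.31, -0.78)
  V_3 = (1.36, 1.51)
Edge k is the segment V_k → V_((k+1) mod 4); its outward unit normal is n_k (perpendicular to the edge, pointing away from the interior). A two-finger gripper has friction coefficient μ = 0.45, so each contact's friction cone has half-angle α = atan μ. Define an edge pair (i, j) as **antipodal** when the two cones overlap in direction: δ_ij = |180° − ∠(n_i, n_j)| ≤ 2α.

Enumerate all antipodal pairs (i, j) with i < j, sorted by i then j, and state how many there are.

α = atan 0.45 = 24.23°;  2α = 48.46°
n_0 = (-0.4679, +0.8838)
n_1 = (-0.2901, -0.9570)
n_2 = (+0.9237, +0.3832)
n_3 = (-0.0176, +0.9998)
  (0,1): δ = 44.76°  ✓
  (0,2): δ = 84.63°  ·
  (0,3): δ = 153.11°  ·
  (1,2): δ = 50.60°  ·
  (1,3): δ = 17.87°  ✓
  (2,3): δ = 111.52°  ·
antipodal pairs: 2

count = 2; pairs: (0,1), (1,3)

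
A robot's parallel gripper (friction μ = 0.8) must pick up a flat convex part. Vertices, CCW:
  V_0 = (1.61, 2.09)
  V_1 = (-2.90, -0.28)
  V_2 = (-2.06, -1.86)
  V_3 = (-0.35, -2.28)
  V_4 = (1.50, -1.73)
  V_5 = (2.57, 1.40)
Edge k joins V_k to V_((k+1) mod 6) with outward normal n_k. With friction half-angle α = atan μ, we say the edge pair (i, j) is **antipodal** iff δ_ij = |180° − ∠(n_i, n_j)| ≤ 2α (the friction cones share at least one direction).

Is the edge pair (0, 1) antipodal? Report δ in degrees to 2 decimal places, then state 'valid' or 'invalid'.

δ = 89.72°, invalid

α = atan 0.8 = 38.66°;  2α = 77.32°
edge 0: e_0 = (-4.51, -2.37);  n_0 = (-0.4652, +0.8852)
edge 1: e_1 = (+0.84, -1.58);  n_1 = (-0.8830, -0.4694)
∠(n_0, n_1) = 90.28°
δ = |180° − 90.28°| = 89.72°
89.72° > 2α = 77.32°  →  invalid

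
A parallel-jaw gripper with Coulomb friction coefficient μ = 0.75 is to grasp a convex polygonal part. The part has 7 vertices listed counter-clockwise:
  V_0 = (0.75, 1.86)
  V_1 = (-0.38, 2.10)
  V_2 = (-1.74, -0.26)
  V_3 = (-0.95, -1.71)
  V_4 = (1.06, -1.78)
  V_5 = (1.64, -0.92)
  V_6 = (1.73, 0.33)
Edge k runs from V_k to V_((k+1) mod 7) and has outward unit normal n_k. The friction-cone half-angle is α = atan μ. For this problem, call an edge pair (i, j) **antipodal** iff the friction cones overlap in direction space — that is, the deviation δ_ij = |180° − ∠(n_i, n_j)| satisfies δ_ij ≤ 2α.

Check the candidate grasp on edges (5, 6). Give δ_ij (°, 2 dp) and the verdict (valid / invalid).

α = atan 0.75 = 36.87°;  2α = 73.74°
edge 5: e_5 = (+0.09, +1.25);  n_5 = (+0.9974, -0.0718)
edge 6: e_6 = (-0.98, +1.53);  n_6 = (+0.8421, +0.5394)
∠(n_5, n_6) = 36.76°
δ = |180° − 36.76°| = 143.24°
143.24° > 2α = 73.74°  →  invalid

δ = 143.24°, invalid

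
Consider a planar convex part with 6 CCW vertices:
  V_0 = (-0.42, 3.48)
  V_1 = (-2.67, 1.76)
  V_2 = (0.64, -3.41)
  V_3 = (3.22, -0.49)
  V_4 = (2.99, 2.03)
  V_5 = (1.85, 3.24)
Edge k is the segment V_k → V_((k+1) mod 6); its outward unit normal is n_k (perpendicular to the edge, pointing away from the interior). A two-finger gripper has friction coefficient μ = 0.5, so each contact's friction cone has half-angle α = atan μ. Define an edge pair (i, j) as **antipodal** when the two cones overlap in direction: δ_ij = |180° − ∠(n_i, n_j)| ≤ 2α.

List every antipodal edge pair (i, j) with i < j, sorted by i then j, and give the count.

count = 4; pairs: (0,2), (1,3), (1,4), (1,5)

α = atan 0.5 = 26.57°;  2α = 53.13°
n_0 = (-0.6073, +0.7945)
n_1 = (-0.8422, -0.5392)
n_2 = (+0.7494, -0.6621)
n_3 = (+0.9959, +0.0909)
n_4 = (+0.7278, +0.6857)
n_5 = (+0.1051, +0.9945)
  (0,1): δ = 94.77°  ·
  (0,2): δ = 11.14°  ✓
  (0,3): δ = 57.82°  ·
  (0,4): δ = 95.90°  ·
  (0,5): δ = 136.57°  ·
  (1,2): δ = 74.09°  ·
  (1,3): δ = 27.41°  ✓
  (1,4): δ = 10.67°  ✓
  (1,5): δ = 51.34°  ✓
  (2,3): δ = 133.32°  ·
  (2,4): δ = 95.24°  ·
  (2,5): δ = 54.57°  ·
  (3,4): δ = 141.92°  ·
  (3,5): δ = 101.25°  ·
  (4,5): δ = 139.33°  ·
antipodal pairs: 4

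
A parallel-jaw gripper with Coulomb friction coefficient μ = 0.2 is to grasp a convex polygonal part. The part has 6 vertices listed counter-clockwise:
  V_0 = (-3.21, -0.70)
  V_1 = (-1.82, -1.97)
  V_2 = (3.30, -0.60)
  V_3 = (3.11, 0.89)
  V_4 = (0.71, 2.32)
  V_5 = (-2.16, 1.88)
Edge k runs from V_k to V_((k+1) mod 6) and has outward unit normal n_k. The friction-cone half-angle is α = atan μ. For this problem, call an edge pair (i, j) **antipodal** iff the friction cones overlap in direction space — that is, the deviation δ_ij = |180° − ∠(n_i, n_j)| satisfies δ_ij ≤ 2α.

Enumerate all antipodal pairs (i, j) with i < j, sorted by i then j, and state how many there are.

count = 2; pairs: (0,3), (1,4)

α = atan 0.2 = 11.31°;  2α = 22.62°
n_0 = (-0.6745, -0.7383)
n_1 = (+0.2585, -0.9660)
n_2 = (+0.9920, +0.1265)
n_3 = (+0.5119, +0.8591)
n_4 = (-0.1515, +0.9885)
n_5 = (-0.9262, +0.3770)
  (0,1): δ = 122.60°  ·
  (0,2): δ = 40.32°  ·
  (0,3): δ = 11.63°  ✓
  (0,4): δ = 51.13°  ·
  (0,5): δ = 110.27°  ·
  (1,2): δ = 97.71°  ·
  (1,3): δ = 45.77°  ·
  (1,4): δ = 6.26°  ✓
  (1,5): δ = 52.87°  ·
  (2,3): δ = 128.05°  ·
  (2,4): δ = 88.55°  ·
  (2,5): δ = 29.41°  ·
  (3,4): δ = 140.50°  ·
  (3,5): δ = 81.36°  ·
  (4,5): δ = 120.86°  ·
antipodal pairs: 2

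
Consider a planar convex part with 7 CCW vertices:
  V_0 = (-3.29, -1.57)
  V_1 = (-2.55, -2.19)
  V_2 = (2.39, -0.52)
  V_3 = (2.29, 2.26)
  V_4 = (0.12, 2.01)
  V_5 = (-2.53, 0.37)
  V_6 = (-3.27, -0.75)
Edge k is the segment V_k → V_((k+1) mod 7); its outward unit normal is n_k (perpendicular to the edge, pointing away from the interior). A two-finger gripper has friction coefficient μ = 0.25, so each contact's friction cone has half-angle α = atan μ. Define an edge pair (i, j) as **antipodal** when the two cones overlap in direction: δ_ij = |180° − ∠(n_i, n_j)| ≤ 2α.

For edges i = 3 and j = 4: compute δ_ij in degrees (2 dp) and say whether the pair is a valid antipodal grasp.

δ = 154.82°, invalid

α = atan 0.25 = 14.04°;  2α = 28.07°
edge 3: e_3 = (-2.17, -0.25);  n_3 = (-0.1145, +0.9934)
edge 4: e_4 = (-2.65, -1.64);  n_4 = (-0.5262, +0.8503)
∠(n_3, n_4) = 25.18°
δ = |180° − 25.18°| = 154.82°
154.82° > 2α = 28.07°  →  invalid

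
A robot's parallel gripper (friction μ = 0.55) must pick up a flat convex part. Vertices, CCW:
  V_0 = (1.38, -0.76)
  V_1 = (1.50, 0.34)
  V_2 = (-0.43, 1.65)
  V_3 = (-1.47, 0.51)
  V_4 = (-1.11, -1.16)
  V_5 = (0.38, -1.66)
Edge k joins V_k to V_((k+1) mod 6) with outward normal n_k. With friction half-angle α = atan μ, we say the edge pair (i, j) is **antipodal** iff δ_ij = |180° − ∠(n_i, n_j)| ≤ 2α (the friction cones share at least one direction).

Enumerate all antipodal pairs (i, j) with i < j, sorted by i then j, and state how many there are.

α = atan 0.55 = 28.81°;  2α = 57.62°
n_0 = (+0.9941, -0.1084)
n_1 = (+0.5616, +0.8274)
n_2 = (-0.7388, +0.6740)
n_3 = (-0.9775, -0.2107)
n_4 = (-0.3181, -0.9480)
n_5 = (+0.6690, -0.7433)
  (0,1): δ = 117.94°  ·
  (0,2): δ = 36.15°  ✓
  (0,3): δ = 18.39°  ✓
  (0,4): δ = 77.68°  ·
  (0,5): δ = 138.21°  ·
  (1,2): δ = 98.21°  ·
  (1,3): δ = 43.67°  ✓
  (1,4): δ = 15.62°  ✓
  (1,5): δ = 76.15°  ·
  (2,3): δ = 125.46°  ·
  (2,4): δ = 66.18°  ·
  (2,5): δ = 5.64°  ✓
  (3,4): δ = 120.72°  ·
  (3,5): δ = 60.18°  ·
  (4,5): δ = 119.46°  ·
antipodal pairs: 5

count = 5; pairs: (0,2), (0,3), (1,3), (1,4), (2,5)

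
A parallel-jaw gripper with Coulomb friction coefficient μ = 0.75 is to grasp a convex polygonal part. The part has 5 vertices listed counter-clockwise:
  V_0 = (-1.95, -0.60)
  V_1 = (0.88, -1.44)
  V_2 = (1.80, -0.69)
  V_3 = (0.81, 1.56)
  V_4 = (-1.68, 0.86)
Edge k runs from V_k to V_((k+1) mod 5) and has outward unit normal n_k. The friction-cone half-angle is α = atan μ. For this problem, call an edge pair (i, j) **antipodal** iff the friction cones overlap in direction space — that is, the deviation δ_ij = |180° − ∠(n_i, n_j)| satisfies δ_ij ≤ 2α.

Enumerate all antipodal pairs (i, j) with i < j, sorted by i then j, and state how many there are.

count = 5; pairs: (0,2), (0,3), (1,3), (1,4), (2,4)

α = atan 0.75 = 36.87°;  2α = 73.74°
n_0 = (-0.2845, -0.9587)
n_1 = (+0.6319, -0.7751)
n_2 = (+0.9153, +0.4027)
n_3 = (-0.2706, +0.9627)
n_4 = (-0.9833, +0.1818)
  (0,1): δ = 124.28°  ·
  (0,2): δ = 49.72°  ✓
  (0,3): δ = 32.23°  ✓
  (0,4): δ = 96.05°  ·
  (1,2): δ = 105.44°  ·
  (1,3): δ = 23.49°  ✓
  (1,4): δ = 40.34°  ✓
  (2,3): δ = 98.05°  ·
  (2,4): δ = 34.23°  ✓
  (3,4): δ = 116.18°  ·
antipodal pairs: 5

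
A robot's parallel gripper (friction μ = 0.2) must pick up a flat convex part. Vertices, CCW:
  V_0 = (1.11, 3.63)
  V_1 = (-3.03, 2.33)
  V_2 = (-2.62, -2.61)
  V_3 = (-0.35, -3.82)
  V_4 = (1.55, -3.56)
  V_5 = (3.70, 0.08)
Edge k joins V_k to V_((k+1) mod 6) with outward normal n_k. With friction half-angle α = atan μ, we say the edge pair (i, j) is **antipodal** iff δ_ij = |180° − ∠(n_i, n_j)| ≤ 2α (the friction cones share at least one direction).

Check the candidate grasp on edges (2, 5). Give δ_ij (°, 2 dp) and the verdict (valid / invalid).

α = atan 0.2 = 11.31°;  2α = 22.62°
edge 2: e_2 = (+2.27, -1.21);  n_2 = (-0.4704, -0.8825)
edge 5: e_5 = (-2.59, +3.55);  n_5 = (+0.8078, +0.5894)
∠(n_2, n_5) = 154.17°
δ = |180° − 154.17°| = 25.83°
25.83° > 2α = 22.62°  →  invalid

δ = 25.83°, invalid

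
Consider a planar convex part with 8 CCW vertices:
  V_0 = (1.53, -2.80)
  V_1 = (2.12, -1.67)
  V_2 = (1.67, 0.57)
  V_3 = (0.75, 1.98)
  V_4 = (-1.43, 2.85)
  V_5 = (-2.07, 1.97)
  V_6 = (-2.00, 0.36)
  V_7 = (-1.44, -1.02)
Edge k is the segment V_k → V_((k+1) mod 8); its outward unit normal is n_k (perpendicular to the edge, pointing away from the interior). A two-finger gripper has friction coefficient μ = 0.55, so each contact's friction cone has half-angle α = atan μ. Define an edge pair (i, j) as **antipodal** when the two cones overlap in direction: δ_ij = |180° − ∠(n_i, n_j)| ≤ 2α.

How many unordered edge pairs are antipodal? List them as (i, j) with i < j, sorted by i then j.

α = atan 0.55 = 28.81°;  2α = 57.62°
n_0 = (+0.8864, -0.4628)
n_1 = (+0.9804, +0.1970)
n_2 = (+0.8375, +0.5464)
n_3 = (+0.3707, +0.9288)
n_4 = (-0.8087, +0.5882)
n_5 = (-0.9991, -0.0434)
n_6 = (-0.9266, -0.3760)
n_7 = (-0.5141, -0.8577)
  (0,1): δ = 141.07°  ·
  (0,2): δ = 119.31°  ·
  (0,3): δ = 84.19°  ·
  (0,4): δ = 8.46°  ✓
  (0,5): δ = 30.06°  ✓
  (0,6): δ = 49.66°  ✓
  (0,7): δ = 86.63°  ·
  (1,2): δ = 158.24°  ·
  (1,3): δ = 123.12°  ·
  (1,4): δ = 47.39°  ✓
  (1,5): δ = 8.87°  ✓
  (1,6): δ = 10.73°  ✓
  (1,7): δ = 47.71°  ✓
  (2,3): δ = 144.88°  ·
  (2,4): δ = 69.15°  ·
  (2,5): δ = 30.63°  ✓
  (2,6): δ = 11.04°  ✓
  (2,7): δ = 25.94°  ✓
  (3,4): δ = 104.27°  ·
  (3,5): δ = 65.75°  ·
  (3,6): δ = 46.16°  ✓
  (3,7): δ = 9.18°  ✓
  (4,5): δ = 141.48°  ·
  (4,6): δ = 121.89°  ·
  (4,7): δ = 84.91°  ·
  (5,6): δ = 160.40°  ·
  (5,7): δ = 123.42°  ·
  (6,7): δ = 143.02°  ·
antipodal pairs: 12

count = 12; pairs: (0,4), (0,5), (0,6), (1,4), (1,5), (1,6), (1,7), (2,5), (2,6), (2,7), (3,6), (3,7)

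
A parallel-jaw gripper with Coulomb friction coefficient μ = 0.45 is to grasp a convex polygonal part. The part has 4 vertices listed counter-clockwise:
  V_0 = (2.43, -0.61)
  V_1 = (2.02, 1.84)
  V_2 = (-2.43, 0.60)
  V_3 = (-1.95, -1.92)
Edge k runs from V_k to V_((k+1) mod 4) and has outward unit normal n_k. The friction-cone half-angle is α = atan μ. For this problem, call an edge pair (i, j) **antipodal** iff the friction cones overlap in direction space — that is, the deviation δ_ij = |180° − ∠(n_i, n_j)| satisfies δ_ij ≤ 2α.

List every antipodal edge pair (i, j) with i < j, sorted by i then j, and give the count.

count = 2; pairs: (0,2), (1,3)

α = atan 0.45 = 24.23°;  2α = 48.46°
n_0 = (+0.9863, +0.1651)
n_1 = (-0.2684, +0.9633)
n_2 = (-0.9823, -0.1871)
n_3 = (+0.2865, -0.9581)
  (0,1): δ = 83.93°  ·
  (0,2): δ = 1.28°  ✓
  (0,3): δ = 97.15°  ·
  (1,2): δ = 94.79°  ·
  (1,3): δ = 1.08°  ✓
  (2,3): δ = 84.13°  ·
antipodal pairs: 2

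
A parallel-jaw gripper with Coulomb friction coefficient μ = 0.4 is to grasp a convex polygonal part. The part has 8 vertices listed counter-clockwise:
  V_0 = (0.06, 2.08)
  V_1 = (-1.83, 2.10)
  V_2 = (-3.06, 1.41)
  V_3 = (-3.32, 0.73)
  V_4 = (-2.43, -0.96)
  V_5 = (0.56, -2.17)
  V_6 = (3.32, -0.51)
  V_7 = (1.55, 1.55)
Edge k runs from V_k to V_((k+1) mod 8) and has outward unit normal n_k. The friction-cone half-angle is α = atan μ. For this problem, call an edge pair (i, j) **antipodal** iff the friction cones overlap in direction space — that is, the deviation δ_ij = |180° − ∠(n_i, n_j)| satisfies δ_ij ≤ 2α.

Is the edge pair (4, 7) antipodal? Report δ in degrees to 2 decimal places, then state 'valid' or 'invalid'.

δ = 2.45°, valid

α = atan 0.4 = 21.80°;  2α = 43.60°
edge 4: e_4 = (+2.99, -1.21);  n_4 = (-0.3751, -0.9270)
edge 7: e_7 = (-1.49, +0.53);  n_7 = (+0.3351, +0.9422)
∠(n_4, n_7) = 177.55°
δ = |180° − 177.55°| = 2.45°
2.45° ≤ 2α = 43.60°  →  valid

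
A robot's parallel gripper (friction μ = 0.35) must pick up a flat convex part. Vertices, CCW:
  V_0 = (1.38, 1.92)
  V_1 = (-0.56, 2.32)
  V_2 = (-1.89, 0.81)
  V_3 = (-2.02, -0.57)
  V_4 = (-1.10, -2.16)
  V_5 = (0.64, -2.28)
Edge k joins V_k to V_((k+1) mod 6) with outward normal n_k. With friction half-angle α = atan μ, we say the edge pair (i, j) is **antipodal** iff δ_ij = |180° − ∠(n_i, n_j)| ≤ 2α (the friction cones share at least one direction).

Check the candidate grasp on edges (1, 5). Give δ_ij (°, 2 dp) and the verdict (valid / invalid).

δ = 31.38°, valid

α = atan 0.35 = 19.29°;  2α = 38.58°
edge 1: e_1 = (-1.33, -1.51);  n_1 = (-0.7504, +0.6610)
edge 5: e_5 = (+0.74, +4.20);  n_5 = (+0.9848, -0.1735)
∠(n_1, n_5) = 148.62°
δ = |180° − 148.62°| = 31.38°
31.38° ≤ 2α = 38.58°  →  valid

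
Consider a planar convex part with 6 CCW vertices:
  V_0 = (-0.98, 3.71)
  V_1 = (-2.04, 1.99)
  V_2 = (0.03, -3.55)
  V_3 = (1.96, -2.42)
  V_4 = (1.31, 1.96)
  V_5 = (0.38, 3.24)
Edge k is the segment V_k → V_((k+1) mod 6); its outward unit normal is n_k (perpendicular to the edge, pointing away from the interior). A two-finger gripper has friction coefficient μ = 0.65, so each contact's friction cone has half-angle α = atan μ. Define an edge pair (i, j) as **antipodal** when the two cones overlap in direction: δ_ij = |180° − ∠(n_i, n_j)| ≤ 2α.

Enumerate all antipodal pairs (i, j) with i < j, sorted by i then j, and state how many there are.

count = 6; pairs: (0,2), (0,3), (1,3), (1,4), (1,5), (2,5)

α = atan 0.65 = 33.02°;  2α = 66.05°
n_0 = (-0.8513, +0.5246)
n_1 = (-0.9367, -0.3500)
n_2 = (+0.5053, -0.8630)
n_3 = (+0.9892, +0.1468)
n_4 = (+0.8090, +0.5878)
n_5 = (+0.3266, +0.9452)
  (0,1): δ = 127.87°  ·
  (0,2): δ = 28.01°  ✓
  (0,3): δ = 40.09°  ✓
  (0,4): δ = 67.65°  ·
  (0,5): δ = 102.58°  ·
  (1,2): δ = 80.14°  ·
  (1,3): δ = 12.05°  ✓
  (1,4): δ = 15.51°  ✓
  (1,5): δ = 50.45°  ✓
  (2,3): δ = 111.91°  ·
  (2,4): δ = 84.35°  ·
  (2,5): δ = 49.41°  ✓
  (3,4): δ = 152.44°  ·
  (3,5): δ = 117.51°  ·
  (4,5): δ = 145.07°  ·
antipodal pairs: 6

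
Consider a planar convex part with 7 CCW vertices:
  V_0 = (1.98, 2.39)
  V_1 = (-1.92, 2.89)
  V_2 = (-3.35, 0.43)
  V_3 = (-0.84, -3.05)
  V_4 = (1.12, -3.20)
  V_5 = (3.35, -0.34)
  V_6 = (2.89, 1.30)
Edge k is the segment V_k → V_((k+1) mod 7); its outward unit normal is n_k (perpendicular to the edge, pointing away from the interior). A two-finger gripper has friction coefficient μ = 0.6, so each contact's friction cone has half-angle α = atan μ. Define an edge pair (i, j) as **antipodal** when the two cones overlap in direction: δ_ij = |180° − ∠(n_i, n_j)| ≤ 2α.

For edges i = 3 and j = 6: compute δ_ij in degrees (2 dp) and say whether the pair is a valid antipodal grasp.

α = atan 0.6 = 30.96°;  2α = 61.93°
edge 3: e_3 = (+1.96, -0.15);  n_3 = (-0.0763, -0.9971)
edge 6: e_6 = (-0.91, +1.09);  n_6 = (+0.7676, +0.6409)
∠(n_3, n_6) = 134.23°
δ = |180° − 134.23°| = 45.77°
45.77° ≤ 2α = 61.93°  →  valid

δ = 45.77°, valid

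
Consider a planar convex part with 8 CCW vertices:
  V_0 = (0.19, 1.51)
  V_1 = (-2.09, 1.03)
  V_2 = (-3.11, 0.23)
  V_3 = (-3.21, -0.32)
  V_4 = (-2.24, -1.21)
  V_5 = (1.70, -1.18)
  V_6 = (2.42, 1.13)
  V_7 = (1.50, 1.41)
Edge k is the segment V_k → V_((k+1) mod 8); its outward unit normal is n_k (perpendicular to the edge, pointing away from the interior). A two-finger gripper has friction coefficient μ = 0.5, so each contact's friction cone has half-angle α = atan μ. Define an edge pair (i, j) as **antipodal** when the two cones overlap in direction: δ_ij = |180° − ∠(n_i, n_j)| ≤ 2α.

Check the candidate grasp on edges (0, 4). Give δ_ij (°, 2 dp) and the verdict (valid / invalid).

δ = 11.45°, valid

α = atan 0.5 = 26.57°;  2α = 53.13°
edge 0: e_0 = (-2.28, -0.48);  n_0 = (-0.2060, +0.9785)
edge 4: e_4 = (+3.94, +0.03);  n_4 = (+0.0076, -1.0000)
∠(n_0, n_4) = 168.55°
δ = |180° − 168.55°| = 11.45°
11.45° ≤ 2α = 53.13°  →  valid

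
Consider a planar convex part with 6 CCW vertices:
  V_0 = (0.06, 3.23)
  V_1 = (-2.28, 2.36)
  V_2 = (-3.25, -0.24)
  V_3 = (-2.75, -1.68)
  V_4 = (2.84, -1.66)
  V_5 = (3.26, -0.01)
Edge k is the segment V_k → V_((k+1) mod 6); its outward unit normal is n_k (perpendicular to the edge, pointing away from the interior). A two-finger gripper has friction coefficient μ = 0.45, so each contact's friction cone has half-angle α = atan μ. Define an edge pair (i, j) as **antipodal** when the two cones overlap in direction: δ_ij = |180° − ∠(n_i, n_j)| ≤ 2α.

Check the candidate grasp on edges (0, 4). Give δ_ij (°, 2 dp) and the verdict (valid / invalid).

δ = 55.32°, invalid

α = atan 0.45 = 24.23°;  2α = 48.46°
edge 0: e_0 = (-2.34, -0.87);  n_0 = (-0.3485, +0.9373)
edge 4: e_4 = (+0.42, +1.65);  n_4 = (+0.9691, -0.2467)
∠(n_0, n_4) = 124.68°
δ = |180° − 124.68°| = 55.32°
55.32° > 2α = 48.46°  →  invalid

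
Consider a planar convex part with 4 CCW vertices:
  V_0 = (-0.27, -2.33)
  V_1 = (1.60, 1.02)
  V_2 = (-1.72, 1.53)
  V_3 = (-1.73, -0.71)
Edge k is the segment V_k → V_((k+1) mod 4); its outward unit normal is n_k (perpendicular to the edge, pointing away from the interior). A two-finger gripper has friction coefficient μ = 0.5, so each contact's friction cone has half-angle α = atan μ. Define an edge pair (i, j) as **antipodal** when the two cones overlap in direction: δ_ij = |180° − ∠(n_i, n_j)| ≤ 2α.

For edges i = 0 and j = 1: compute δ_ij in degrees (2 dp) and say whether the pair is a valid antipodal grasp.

α = atan 0.5 = 26.57°;  2α = 53.13°
edge 0: e_0 = (+1.87, +3.35);  n_0 = (+0.8732, -0.4874)
edge 1: e_1 = (-3.32, +0.51);  n_1 = (+0.1518, +0.9884)
∠(n_0, n_1) = 110.44°
δ = |180° − 110.44°| = 69.56°
69.56° > 2α = 53.13°  →  invalid

δ = 69.56°, invalid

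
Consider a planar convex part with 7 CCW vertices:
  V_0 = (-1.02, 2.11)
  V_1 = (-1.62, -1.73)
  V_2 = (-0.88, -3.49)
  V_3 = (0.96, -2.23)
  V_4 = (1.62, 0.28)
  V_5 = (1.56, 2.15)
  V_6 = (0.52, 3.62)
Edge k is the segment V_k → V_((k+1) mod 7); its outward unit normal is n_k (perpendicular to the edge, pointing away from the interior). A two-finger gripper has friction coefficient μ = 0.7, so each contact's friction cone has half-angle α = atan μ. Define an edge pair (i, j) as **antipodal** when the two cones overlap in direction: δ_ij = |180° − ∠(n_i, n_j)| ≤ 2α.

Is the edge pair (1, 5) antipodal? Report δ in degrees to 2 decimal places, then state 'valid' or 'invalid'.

α = atan 0.7 = 34.99°;  2α = 69.98°
edge 1: e_1 = (+0.74, -1.76);  n_1 = (-0.9218, -0.3876)
edge 5: e_5 = (-1.04, +1.47);  n_5 = (+0.8164, +0.5776)
∠(n_1, n_5) = 167.53°
δ = |180° − 167.53°| = 12.47°
12.47° ≤ 2α = 69.98°  →  valid

δ = 12.47°, valid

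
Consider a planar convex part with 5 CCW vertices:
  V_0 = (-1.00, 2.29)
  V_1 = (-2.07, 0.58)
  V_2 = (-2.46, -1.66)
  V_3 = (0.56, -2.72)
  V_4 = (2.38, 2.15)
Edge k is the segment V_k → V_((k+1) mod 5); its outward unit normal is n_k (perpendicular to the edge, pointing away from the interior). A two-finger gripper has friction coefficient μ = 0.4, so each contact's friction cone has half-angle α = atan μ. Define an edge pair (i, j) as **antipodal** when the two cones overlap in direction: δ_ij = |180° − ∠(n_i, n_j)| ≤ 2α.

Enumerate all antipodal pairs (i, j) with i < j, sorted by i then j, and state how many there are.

count = 3; pairs: (0,3), (1,3), (2,4)

α = atan 0.4 = 21.80°;  2α = 43.60°
n_0 = (-0.8477, +0.5304)
n_1 = (-0.9852, +0.1715)
n_2 = (-0.3312, -0.9436)
n_3 = (+0.9367, -0.3501)
n_4 = (+0.0414, +0.9991)
  (0,1): δ = 157.84°  ·
  (0,2): δ = 77.31°  ·
  (0,3): δ = 11.54°  ✓
  (0,4): δ = 119.66°  ·
  (1,2): δ = 99.46°  ·
  (1,3): δ = 10.61°  ✓
  (1,4): δ = 97.50°  ·
  (2,3): δ = 91.15°  ·
  (2,4): δ = 16.97°  ✓
  (3,4): δ = 71.88°  ·
antipodal pairs: 3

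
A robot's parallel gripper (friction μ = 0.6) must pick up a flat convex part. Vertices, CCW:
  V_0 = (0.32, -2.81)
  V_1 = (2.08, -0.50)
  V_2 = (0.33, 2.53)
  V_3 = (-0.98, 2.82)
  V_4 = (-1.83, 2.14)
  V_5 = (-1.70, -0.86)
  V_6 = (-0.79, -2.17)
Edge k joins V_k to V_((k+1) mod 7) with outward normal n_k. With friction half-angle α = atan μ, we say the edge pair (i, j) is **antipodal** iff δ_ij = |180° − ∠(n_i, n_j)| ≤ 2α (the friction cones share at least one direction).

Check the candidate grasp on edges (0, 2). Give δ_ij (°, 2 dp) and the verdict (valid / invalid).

δ = 65.18°, invalid

α = atan 0.6 = 30.96°;  2α = 61.93°
edge 0: e_0 = (+1.76, +2.31);  n_0 = (+0.7954, -0.6060)
edge 2: e_2 = (-1.31, +0.29);  n_2 = (+0.2161, +0.9764)
∠(n_0, n_2) = 114.82°
δ = |180° − 114.82°| = 65.18°
65.18° > 2α = 61.93°  →  invalid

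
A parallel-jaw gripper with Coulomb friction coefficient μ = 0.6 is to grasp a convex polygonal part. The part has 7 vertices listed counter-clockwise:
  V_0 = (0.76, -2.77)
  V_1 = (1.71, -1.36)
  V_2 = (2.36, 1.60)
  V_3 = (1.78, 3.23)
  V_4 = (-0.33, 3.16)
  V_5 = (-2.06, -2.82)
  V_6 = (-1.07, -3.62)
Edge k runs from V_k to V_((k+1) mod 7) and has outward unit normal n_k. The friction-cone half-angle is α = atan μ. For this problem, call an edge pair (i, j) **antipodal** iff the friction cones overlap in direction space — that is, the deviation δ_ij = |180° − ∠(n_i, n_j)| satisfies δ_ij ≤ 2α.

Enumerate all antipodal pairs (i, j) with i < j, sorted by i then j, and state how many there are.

α = atan 0.6 = 30.96°;  2α = 61.93°
n_0 = (+0.8293, -0.5588)
n_1 = (+0.9767, -0.2145)
n_2 = (+0.9421, +0.3352)
n_3 = (-0.0332, +0.9995)
n_4 = (-0.9606, +0.2779)
n_5 = (-0.6285, -0.7778)
n_6 = (+0.4213, -0.9069)
  (0,1): δ = 158.41°  ·
  (0,2): δ = 126.44°  ·
  (0,3): δ = 54.13°  ✓
  (0,4): δ = 17.84°  ✓
  (0,5): δ = 85.03°  ·
  (0,6): δ = 148.88°  ·
  (1,2): δ = 148.03°  ·
  (1,3): δ = 75.71°  ·
  (1,4): δ = 3.75°  ✓
  (1,5): δ = 63.44°  ·
  (1,6): δ = 127.30°  ·
  (2,3): δ = 107.69°  ·
  (2,4): δ = 35.72°  ✓
  (2,5): δ = 31.47°  ✓
  (2,6): δ = 95.33°  ·
  (3,4): δ = 108.04°  ·
  (3,5): δ = 40.84°  ✓
  (3,6): δ = 23.01°  ✓
  (4,5): δ = 112.81°  ·
  (4,6): δ = 48.95°  ✓
  (5,6): δ = 116.15°  ·
antipodal pairs: 8

count = 8; pairs: (0,3), (0,4), (1,4), (2,4), (2,5), (3,5), (3,6), (4,6)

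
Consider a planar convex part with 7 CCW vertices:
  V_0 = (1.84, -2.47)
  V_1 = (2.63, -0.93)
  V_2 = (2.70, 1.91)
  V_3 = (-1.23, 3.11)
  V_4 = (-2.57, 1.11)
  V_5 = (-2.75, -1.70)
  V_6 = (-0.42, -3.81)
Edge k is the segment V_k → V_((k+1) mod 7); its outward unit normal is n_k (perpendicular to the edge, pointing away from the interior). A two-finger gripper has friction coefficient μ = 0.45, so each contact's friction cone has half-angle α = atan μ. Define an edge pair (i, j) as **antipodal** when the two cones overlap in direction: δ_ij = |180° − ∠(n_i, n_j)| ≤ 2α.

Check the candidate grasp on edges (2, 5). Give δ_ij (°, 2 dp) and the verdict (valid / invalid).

δ = 25.18°, valid

α = atan 0.45 = 24.23°;  2α = 48.46°
edge 2: e_2 = (-3.93, +1.20);  n_2 = (+0.2920, +0.9564)
edge 5: e_5 = (+2.33, -2.11);  n_5 = (-0.6712, -0.7412)
∠(n_2, n_5) = 154.82°
δ = |180° − 154.82°| = 25.18°
25.18° ≤ 2α = 48.46°  →  valid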